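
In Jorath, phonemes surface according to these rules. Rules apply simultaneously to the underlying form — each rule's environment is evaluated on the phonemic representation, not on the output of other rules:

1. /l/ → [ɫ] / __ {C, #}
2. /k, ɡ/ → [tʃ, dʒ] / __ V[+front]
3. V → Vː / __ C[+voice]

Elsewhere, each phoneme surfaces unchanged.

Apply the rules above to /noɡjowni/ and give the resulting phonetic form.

[noːɡjoːwni]

/n/ — not in any rule's target class → [n].
/o/ — between /n/ and /ɡ/, before a voiced consonant — surfaces as [oː] (rule 3).
/ɡ/ (between /o/ and /j/): rule 2 targets it, but not before a front vowel → unchanged [ɡ].
/j/ (between /ɡ/ and /o/) is unaffected → [j].
/o/ (between /j/ and /w/) occurs before a voiced consonant → [oː] by rule 3.
/w/ (between /o/ and /n/): no rule targets it → [w].
/n/ (between /w/ and /i/) is unaffected → [n].
/i/ (word-final) fails the environment for rule 3, so it stays [i].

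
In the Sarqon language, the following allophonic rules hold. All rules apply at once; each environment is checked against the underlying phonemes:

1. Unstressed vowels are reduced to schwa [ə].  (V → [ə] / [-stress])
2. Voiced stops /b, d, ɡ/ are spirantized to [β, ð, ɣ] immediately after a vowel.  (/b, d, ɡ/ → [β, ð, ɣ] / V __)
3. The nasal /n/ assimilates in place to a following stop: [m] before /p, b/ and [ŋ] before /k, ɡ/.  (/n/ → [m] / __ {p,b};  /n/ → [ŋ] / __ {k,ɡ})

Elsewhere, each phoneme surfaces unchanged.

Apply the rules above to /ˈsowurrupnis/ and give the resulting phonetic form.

[ˈsowərrəpnəs]

/s/ — not in any rule's target class → [s].
/o/ (between /s/ and /w/) fails the environment for rule 1, so it stays [o].
/w/ stays [w].
/u/ meets the environment for rule 1 (in an unstressed syllable) → [ə].
/r/ (between /u/ and /r/) is unaffected → [r].
/r/ — not in any rule's target class → [r].
/u/ meets the environment for rule 1 (in an unstressed syllable) → [ə].
/p/ (between /u/ and /n/): no rule targets it → [p].
/n/ (between /p/ and /i/) fails the environment for rule 3, so it stays [n].
/i/ — between /n/ and /s/, in an unstressed syllable — surfaces as [ə] (rule 1).
/s/ (word-final) is unaffected → [s].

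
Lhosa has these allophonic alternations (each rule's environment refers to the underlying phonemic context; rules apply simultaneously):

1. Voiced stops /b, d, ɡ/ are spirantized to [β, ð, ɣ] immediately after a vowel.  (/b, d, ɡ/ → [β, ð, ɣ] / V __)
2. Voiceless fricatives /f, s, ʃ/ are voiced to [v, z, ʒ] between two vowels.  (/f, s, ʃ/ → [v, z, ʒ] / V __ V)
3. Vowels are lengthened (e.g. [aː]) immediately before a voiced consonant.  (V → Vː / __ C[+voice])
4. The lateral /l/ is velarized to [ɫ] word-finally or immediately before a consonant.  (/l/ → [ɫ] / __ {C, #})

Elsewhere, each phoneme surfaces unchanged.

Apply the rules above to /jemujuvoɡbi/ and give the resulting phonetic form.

[jeːmuːjuːvoːɣbi]

/j/ (word-initial): no rule targets it → [j].
/e/ — between /j/ and /m/, before a voiced consonant — surfaces as [eː] (rule 3).
/m/ — not in any rule's target class → [m].
/u/ (between /m/ and /j/) occurs before a voiced consonant → [uː] by rule 3.
/j/ (between /u/ and /u/): no rule targets it → [j].
/u/ meets the environment for rule 3 (before a voiced consonant) → [uː].
/v/ (between /u/ and /o/): no rule targets it → [v].
Rule 3 applies to /o/ (between /v/ and /ɡ/: before a voiced consonant) → [oː].
/ɡ/ (between /o/ and /b/) occurs immediately after a vowel → [ɣ] by rule 1.
/b/ (between /ɡ/ and /i/) fails the environment for rule 1, so it stays [b].
/i/ — word-final; rule 3 does not apply here → [i].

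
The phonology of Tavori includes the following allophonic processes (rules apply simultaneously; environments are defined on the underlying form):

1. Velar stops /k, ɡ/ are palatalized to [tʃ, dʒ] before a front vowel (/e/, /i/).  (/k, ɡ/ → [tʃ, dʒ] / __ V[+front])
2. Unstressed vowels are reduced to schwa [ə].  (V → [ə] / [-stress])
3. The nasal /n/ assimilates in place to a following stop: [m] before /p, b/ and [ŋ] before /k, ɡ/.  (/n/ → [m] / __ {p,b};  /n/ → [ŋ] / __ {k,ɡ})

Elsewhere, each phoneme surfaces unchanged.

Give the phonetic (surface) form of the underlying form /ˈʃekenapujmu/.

/ʃ/ (word-initial): no rule targets it → [ʃ].
/e/ (between /ʃ/ and /k/) is in the target of rule 2 but the environment (in an unstressed syllable) is not met → [e].
/k/ meets the environment for rule 1 (before a front vowel) → [tʃ].
/e/ (between /k/ and /n/): in an unstressed syllable, so rule 2 applies → [ə].
/n/ (between /e/ and /a/) fails the environment for rule 3, so it stays [n].
/a/ — between /n/ and /p/, in an unstressed syllable — surfaces as [ə] (rule 2).
/p/ (between /a/ and /u/): no rule targets it → [p].
/u/ (between /p/ and /j/) occurs in an unstressed syllable → [ə] by rule 2.
/j/ — not in any rule's target class → [j].
/m/ stays [m].
Rule 2 applies to /u/ (word-final: in an unstressed syllable) → [ə].

[ˈʃetʃənəpəjmə]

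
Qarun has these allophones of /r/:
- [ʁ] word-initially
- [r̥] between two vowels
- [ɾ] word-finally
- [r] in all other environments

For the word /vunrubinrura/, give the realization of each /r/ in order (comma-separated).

[r], [r], [r̥]

Occurrence 1 (position 4): no conditioning environment matches → elsewhere allophone [r].
Occurrence 2 (position 9): no conditioning environment matches → elsewhere allophone [r].
Occurrence 3 (position 11): between two vowels → [r̥].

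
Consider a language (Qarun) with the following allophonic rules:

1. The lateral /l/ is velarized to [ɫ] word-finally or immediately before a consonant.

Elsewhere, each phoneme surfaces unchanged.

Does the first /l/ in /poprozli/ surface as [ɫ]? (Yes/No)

No

/l/ (between /z/ and /i/) fails the environment for rule 1, so it stays [l].
The actual realization is [l], not [ɫ].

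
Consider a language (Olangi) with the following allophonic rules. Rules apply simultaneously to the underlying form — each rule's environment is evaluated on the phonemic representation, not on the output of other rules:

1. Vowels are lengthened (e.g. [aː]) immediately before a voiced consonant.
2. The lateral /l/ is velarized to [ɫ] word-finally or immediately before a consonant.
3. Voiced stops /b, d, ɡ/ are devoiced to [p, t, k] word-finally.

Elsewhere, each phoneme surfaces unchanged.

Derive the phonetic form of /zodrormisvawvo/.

Rule 1 applies to /o/ (between /z/ and /d/: before a voiced consonant) → [oː].
/d/ — between /o/ and /r/; rule 3 does not apply here → [d].
Rule 1 applies to /o/ (between /r/ and /r/: before a voiced consonant) → [oː].
/i/ — between /m/ and /s/; rule 1 does not apply here → [i].
/a/ — between /v/ and /w/, before a voiced consonant — surfaces as [aː] (rule 1).
/o/ (word-final) fails the environment for rule 1, so it stays [o].

[zoːdroːrmisvaːwvo]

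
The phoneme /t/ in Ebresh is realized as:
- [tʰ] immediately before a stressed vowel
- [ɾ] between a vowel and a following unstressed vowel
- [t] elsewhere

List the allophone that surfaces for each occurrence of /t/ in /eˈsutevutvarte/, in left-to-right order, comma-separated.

Occurrence 1 (position 4): between a vowel and an unstressed vowel → [ɾ].
Occurrence 2 (position 8): no conditioning environment matches → elsewhere allophone [t].
Occurrence 3 (position 12): no conditioning environment matches → elsewhere allophone [t].

[ɾ], [t], [t]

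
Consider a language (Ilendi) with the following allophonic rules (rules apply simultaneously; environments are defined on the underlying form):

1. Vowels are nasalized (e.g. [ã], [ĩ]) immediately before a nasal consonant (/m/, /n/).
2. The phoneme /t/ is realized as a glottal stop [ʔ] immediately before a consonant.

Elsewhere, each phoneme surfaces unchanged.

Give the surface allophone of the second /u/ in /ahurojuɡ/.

/u/ (between /j/ and /ɡ/) is in the target of rule 1 but the environment (before a nasal consonant) is not met → [u].

[u]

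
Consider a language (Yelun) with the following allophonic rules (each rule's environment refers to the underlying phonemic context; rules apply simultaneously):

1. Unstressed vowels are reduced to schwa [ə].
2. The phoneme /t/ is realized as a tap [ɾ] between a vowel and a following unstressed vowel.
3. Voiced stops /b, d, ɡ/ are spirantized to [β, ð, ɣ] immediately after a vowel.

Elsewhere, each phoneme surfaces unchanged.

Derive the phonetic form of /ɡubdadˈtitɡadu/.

/ɡ/ — word-initial; rule 3 does not apply here → [ɡ].
/u/ meets the environment for rule 1 (in an unstressed syllable) → [ə].
Rule 3 applies to /b/ (between /u/ and /d/: immediately after a vowel) → [β].
/d/ (between /b/ and /a/): rule 3 targets it, but not immediately after a vowel → unchanged [d].
/a/ (between /d/ and /d/): in an unstressed syllable, so rule 1 applies → [ə].
Rule 3 applies to /d/ (between /a/ and /t/: immediately after a vowel) → [ð].
/t/ (between /d/ and /i/) is in the target of rule 2 but the environment (between a vowel and a following unstressed vowel) is not met → [t].
/i/ (between /t/ and /t/) is in the target of rule 1 but the environment (in an unstressed syllable) is not met → [i].
/t/ — between /i/ and /ɡ/; rule 2 does not apply here → [t].
/ɡ/ (between /t/ and /a/): rule 3 targets it, but not immediately after a vowel → unchanged [ɡ].
/a/ (between /ɡ/ and /d/) occurs in an unstressed syllable → [ə] by rule 1.
Rule 3 applies to /d/ (between /a/ and /u/: immediately after a vowel) → [ð].
/u/ — word-final, in an unstressed syllable — surfaces as [ə] (rule 1).

[ɡəβdəðˈtitɡəðə]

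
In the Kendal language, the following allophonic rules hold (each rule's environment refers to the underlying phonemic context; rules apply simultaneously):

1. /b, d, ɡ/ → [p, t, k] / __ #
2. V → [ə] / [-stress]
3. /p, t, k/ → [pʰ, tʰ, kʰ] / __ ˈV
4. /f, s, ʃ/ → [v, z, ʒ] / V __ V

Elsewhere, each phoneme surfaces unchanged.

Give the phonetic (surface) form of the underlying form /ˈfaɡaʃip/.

/f/ (word-initial): rule 4 targets it, but not between two vowels → unchanged [f].
/a/ (between /f/ and /ɡ/) fails the environment for rule 2, so it stays [a].
/ɡ/ (between /a/ and /a/) fails the environment for rule 1, so it stays [ɡ].
/a/ meets the environment for rule 2 (in an unstressed syllable) → [ə].
/ʃ/ (between /a/ and /i/): between two vowels, so rule 4 applies → [ʒ].
Rule 2 applies to /i/ (between /ʃ/ and /p/: in an unstressed syllable) → [ə].
/p/ (word-final) fails the environment for rule 3, so it stays [p].

[ˈfaɡəʒəp]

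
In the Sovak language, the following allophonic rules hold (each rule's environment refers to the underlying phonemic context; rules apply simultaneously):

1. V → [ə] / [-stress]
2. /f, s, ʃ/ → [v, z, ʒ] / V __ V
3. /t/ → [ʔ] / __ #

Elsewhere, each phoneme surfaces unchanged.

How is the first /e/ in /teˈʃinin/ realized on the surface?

[ə]

/e/ — between /t/ and /ʃ/, in an unstressed syllable — surfaces as [ə] (rule 1).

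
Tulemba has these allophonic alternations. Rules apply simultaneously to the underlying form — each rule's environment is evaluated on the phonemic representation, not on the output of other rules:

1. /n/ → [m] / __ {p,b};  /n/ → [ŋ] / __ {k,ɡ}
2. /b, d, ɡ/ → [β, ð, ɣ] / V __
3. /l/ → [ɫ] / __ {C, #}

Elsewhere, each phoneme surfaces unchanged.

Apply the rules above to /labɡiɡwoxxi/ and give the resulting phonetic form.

[laβɡiɣwoxxi]

/l/ (word-initial) is in the target of rule 3 but the environment (word-finally or immediately before a consonant) is not met → [l].
/a/ stays [a].
/b/ — between /a/ and /ɡ/, immediately after a vowel — surfaces as [β] (rule 2).
/ɡ/ (between /b/ and /i/) fails the environment for rule 2, so it stays [ɡ].
/i/ stays [i].
/ɡ/ meets the environment for rule 2 (immediately after a vowel) → [ɣ].
/w/ (between /ɡ/ and /o/): no rule targets it → [w].
/o/ (between /w/ and /x/) is unaffected → [o].
/x/ (between /o/ and /x/) is unaffected → [x].
/x/ — not in any rule's target class → [x].
/i/ (word-final) is unaffected → [i].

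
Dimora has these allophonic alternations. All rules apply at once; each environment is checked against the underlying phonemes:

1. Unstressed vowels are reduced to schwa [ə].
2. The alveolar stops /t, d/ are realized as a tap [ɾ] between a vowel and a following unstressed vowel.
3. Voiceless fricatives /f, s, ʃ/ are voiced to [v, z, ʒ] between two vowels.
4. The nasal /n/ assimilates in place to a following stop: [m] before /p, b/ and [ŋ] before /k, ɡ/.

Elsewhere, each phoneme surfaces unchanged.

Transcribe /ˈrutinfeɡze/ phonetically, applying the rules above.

/u/ (between /r/ and /t/) fails the environment for rule 1, so it stays [u].
/t/ (between /u/ and /i/): between a vowel and a following unstressed vowel, so rule 2 applies → [ɾ].
/i/ (between /t/ and /n/) occurs in an unstressed syllable → [ə] by rule 1.
/n/ (between /i/ and /f/) fails the environment for rule 4, so it stays [n].
/f/ (between /n/ and /e/) is in the target of rule 3 but the environment (between two vowels) is not met → [f].
Rule 1 applies to /e/ (between /f/ and /ɡ/: in an unstressed syllable) → [ə].
/e/ meets the environment for rule 1 (in an unstressed syllable) → [ə].

[ˈruɾənfəɡzə]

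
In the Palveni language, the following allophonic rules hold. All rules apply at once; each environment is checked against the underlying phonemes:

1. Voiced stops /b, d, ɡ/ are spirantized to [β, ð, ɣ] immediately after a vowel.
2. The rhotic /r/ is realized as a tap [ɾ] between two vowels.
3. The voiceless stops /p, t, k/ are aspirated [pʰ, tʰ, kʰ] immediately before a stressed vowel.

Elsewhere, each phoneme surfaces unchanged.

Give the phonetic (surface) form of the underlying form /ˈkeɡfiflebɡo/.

[ˈkʰeɣfifleβɡo]

/k/ — word-initial, immediately before a stressed vowel — surfaces as [kʰ] (rule 3).
/e/ (between /k/ and /ɡ/): no rule targets it → [e].
Rule 1 applies to /ɡ/ (between /e/ and /f/: immediately after a vowel) → [ɣ].
/f/ stays [f].
/i/ (between /f/ and /f/) is unaffected → [i].
/f/ (between /i/ and /l/): no rule targets it → [f].
/l/ (between /f/ and /e/): no rule targets it → [l].
/e/ (between /l/ and /b/) is unaffected → [e].
/b/ (between /e/ and /ɡ/): immediately after a vowel, so rule 1 applies → [β].
/ɡ/ (between /b/ and /o/) fails the environment for rule 1, so it stays [ɡ].
/o/ (word-final): no rule targets it → [o].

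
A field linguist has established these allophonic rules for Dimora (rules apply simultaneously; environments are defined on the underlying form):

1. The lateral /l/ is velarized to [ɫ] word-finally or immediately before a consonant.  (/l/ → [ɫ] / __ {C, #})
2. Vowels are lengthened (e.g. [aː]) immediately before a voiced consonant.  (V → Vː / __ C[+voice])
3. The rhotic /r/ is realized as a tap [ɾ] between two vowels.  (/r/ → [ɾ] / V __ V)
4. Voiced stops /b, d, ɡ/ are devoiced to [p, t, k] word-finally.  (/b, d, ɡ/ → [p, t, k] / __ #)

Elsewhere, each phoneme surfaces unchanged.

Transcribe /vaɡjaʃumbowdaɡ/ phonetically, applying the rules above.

[vaːɡjaʃuːmboːwdaːk]

/v/ (word-initial) is unaffected → [v].
/a/ — between /v/ and /ɡ/, before a voiced consonant — surfaces as [aː] (rule 2).
/ɡ/ (between /a/ and /j/) fails the environment for rule 4, so it stays [ɡ].
/j/ stays [j].
/a/ — between /j/ and /ʃ/; rule 2 does not apply here → [a].
/ʃ/ (between /a/ and /u/): no rule targets it → [ʃ].
/u/ (between /ʃ/ and /m/) occurs before a voiced consonant → [uː] by rule 2.
/m/ stays [m].
/b/ (between /m/ and /o/) fails the environment for rule 4, so it stays [b].
/o/ (between /b/ and /w/): before a voiced consonant, so rule 2 applies → [oː].
/w/ (between /o/ and /d/) is unaffected → [w].
/d/ (between /w/ and /a/) fails the environment for rule 4, so it stays [d].
Rule 2 applies to /a/ (between /d/ and /ɡ/: before a voiced consonant) → [aː].
Rule 4 applies to /ɡ/ (word-final: word-finally) → [k].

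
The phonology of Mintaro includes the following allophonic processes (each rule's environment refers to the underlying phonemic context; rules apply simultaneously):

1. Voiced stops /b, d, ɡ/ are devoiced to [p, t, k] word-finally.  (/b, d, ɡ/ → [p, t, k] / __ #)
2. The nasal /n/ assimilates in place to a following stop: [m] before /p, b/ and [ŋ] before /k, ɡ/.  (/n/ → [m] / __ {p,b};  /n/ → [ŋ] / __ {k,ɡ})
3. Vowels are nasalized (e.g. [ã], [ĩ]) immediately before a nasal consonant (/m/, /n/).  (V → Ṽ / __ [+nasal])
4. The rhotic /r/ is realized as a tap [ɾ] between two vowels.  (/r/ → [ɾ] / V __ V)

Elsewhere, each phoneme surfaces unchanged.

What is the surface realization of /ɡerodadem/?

[ɡeɾodadẽm]

/ɡ/ — word-initial; rule 1 does not apply here → [ɡ].
/e/ (between /ɡ/ and /r/) fails the environment for rule 3, so it stays [e].
/r/ (between /e/ and /o/) occurs between two vowels → [ɾ] by rule 4.
/o/ (between /r/ and /d/) fails the environment for rule 3, so it stays [o].
/d/ (between /o/ and /a/) fails the environment for rule 1, so it stays [d].
/a/ (between /d/ and /d/) fails the environment for rule 3, so it stays [a].
/d/ (between /a/ and /e/): rule 1 targets it, but not word-finally → unchanged [d].
/e/ (between /d/ and /m/): before a nasal consonant, so rule 3 applies → [ẽ].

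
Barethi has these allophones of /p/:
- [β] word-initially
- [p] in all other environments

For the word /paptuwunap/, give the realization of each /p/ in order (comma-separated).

[β], [p], [p]

Occurrence 1 (position 1): word-initially → [β].
Occurrence 2 (position 3): no conditioning environment matches → elsewhere allophone [p].
Occurrence 3 (position 10): no conditioning environment matches → elsewhere allophone [p].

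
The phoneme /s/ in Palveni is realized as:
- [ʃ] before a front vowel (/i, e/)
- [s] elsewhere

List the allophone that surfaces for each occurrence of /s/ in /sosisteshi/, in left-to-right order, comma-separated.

Occurrence 1 (position 1): no conditioning environment matches → elsewhere allophone [s].
Occurrence 2 (position 3): before a front vowel (/i, e/) → [ʃ].
Occurrence 3 (position 5): no conditioning environment matches → elsewhere allophone [s].
Occurrence 4 (position 8): no conditioning environment matches → elsewhere allophone [s].

[s], [ʃ], [s], [s]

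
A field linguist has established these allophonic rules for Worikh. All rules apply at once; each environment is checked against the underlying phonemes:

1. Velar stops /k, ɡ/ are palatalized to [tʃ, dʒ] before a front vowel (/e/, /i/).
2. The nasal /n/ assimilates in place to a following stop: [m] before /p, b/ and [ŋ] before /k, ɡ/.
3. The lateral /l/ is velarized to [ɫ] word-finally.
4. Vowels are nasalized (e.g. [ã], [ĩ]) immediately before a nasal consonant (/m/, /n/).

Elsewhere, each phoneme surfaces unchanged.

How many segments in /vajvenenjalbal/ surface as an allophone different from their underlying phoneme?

Segments that undergo a rule: /e/ → [ẽ] (rule 4); /e/ → [ẽ] (rule 4); /l/ → [ɫ] (rule 3).
All other segments surface unchanged.

3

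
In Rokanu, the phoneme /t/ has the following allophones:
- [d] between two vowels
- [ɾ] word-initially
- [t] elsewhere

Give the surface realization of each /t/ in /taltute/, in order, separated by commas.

Occurrence 1 (position 1): word-initially → [ɾ].
Occurrence 2 (position 4): no conditioning environment matches → elsewhere allophone [t].
Occurrence 3 (position 6): between two vowels → [d].

[ɾ], [t], [d]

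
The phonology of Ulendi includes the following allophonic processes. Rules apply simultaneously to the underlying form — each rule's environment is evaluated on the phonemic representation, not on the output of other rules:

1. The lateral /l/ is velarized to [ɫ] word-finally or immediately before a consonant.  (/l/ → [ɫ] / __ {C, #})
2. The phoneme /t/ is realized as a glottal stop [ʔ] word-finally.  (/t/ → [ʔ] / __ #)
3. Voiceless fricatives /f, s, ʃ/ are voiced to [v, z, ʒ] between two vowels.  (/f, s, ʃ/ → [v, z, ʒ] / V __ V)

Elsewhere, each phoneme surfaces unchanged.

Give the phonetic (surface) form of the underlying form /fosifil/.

/f/ — word-initial; rule 3 does not apply here → [f].
/o/ — not in any rule's target class → [o].
/s/ (between /o/ and /i/): between two vowels, so rule 3 applies → [z].
/i/ stays [i].
Rule 3 applies to /f/ (between /i/ and /i/: between two vowels) → [v].
/i/ (between /f/ and /l/) is unaffected → [i].
/l/ — word-final, word-finally or immediately before a consonant — surfaces as [ɫ] (rule 1).

[foziviɫ]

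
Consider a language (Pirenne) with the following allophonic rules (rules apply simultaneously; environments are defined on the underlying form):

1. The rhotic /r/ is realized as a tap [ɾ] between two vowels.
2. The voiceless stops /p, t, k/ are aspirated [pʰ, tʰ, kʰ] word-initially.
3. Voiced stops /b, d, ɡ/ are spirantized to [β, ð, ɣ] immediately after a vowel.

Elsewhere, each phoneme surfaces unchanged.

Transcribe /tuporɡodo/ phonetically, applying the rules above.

[tʰuporɡoðo]

/t/ — word-initial, word-initially — surfaces as [tʰ] (rule 2).
/u/ stays [u].
/p/ — between /u/ and /o/; rule 2 does not apply here → [p].
/o/ (between /p/ and /r/) is unaffected → [o].
/r/ (between /o/ and /ɡ/) is in the target of rule 1 but the environment (between two vowels) is not met → [r].
/ɡ/ (between /r/ and /o/): rule 3 targets it, but not immediately after a vowel → unchanged [ɡ].
/o/ (between /ɡ/ and /d/) is unaffected → [o].
/d/ — between /o/ and /o/, immediately after a vowel — surfaces as [ð] (rule 3).
/o/ — not in any rule's target class → [o].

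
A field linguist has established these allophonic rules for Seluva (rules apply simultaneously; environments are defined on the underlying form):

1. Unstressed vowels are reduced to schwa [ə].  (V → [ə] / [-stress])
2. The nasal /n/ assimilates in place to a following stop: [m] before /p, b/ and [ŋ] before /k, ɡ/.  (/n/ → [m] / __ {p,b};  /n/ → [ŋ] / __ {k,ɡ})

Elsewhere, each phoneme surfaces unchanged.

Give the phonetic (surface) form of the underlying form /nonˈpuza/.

[nəmˈpuzə]

/n/ (word-initial) fails the environment for rule 2, so it stays [n].
/o/ (between /n/ and /n/): in an unstressed syllable, so rule 1 applies → [ə].
/n/ meets the environment for rule 2 (before a labial or velar stop) → [m].
/u/ — between /p/ and /z/; rule 1 does not apply here → [u].
/a/ — word-final, in an unstressed syllable — surfaces as [ə] (rule 1).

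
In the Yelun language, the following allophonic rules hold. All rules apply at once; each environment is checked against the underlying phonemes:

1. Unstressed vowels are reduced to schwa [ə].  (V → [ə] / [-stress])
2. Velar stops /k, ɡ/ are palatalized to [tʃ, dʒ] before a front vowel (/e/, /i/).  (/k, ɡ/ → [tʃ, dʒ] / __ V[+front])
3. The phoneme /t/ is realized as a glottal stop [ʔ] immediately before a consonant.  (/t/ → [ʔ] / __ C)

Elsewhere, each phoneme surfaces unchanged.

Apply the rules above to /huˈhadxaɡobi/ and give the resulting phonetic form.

/h/ — not in any rule's target class → [h].
/u/ (between /h/ and /h/): in an unstressed syllable, so rule 1 applies → [ə].
/h/ (between /u/ and /a/): no rule targets it → [h].
/a/ (between /h/ and /d/) is in the target of rule 1 but the environment (in an unstressed syllable) is not met → [a].
/d/ (between /a/ and /x/) is unaffected → [d].
/x/ stays [x].
/a/ (between /x/ and /ɡ/): in an unstressed syllable, so rule 1 applies → [ə].
/ɡ/ (between /a/ and /o/) is in the target of rule 2 but the environment (before a front vowel) is not met → [ɡ].
/o/ (between /ɡ/ and /b/): in an unstressed syllable, so rule 1 applies → [ə].
/b/ — not in any rule's target class → [b].
/i/ (word-final) occurs in an unstressed syllable → [ə] by rule 1.

[həˈhadxəɡəbə]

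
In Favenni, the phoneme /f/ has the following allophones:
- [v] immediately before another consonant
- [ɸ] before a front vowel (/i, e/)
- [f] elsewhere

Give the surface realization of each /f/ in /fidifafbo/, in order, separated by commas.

[ɸ], [f], [v]

Occurrence 1 (position 1): before a front vowel (/i, e/) → [ɸ].
Occurrence 2 (position 5): no conditioning environment matches → elsewhere allophone [f].
Occurrence 3 (position 7): immediately before another consonant → [v].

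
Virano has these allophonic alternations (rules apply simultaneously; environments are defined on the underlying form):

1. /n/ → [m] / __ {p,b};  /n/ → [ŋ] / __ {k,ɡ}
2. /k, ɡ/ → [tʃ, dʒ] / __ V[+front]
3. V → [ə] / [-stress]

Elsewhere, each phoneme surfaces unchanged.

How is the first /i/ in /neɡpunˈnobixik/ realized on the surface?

[ə]

/i/ (between /b/ and /x/) occurs in an unstressed syllable → [ə] by rule 3.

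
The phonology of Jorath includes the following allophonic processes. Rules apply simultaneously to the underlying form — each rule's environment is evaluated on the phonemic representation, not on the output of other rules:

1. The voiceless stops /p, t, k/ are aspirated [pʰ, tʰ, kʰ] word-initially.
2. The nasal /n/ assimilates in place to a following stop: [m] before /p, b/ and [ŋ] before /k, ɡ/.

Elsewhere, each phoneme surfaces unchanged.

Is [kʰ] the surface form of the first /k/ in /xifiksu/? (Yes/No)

/k/ (between /i/ and /s/) fails the environment for rule 1, so it stays [k].
The actual realization is [k], not [kʰ].

No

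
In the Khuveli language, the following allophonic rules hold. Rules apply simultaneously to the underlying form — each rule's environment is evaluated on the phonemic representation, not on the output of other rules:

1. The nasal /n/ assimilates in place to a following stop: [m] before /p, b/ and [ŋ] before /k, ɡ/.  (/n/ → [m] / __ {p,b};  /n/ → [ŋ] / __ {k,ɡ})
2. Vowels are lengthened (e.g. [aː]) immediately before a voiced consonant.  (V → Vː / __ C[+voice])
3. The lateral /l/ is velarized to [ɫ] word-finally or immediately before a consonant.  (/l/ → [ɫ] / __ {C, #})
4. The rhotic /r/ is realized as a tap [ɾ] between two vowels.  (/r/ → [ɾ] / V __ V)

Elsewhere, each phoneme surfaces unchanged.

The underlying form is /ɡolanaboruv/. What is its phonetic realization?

[ɡoːlaːnaːboːɾuːv]

Rule 2 applies to /o/ (between /ɡ/ and /l/: before a voiced consonant) → [oː].
/l/ (between /o/ and /a/): rule 3 targets it, but not word-finally or immediately before a consonant → unchanged [l].
Rule 2 applies to /a/ (between /l/ and /n/: before a voiced consonant) → [aː].
/n/ — between /a/ and /a/; rule 1 does not apply here → [n].
Rule 2 applies to /a/ (between /n/ and /b/: before a voiced consonant) → [aː].
/o/ (between /b/ and /r/): before a voiced consonant, so rule 2 applies → [oː].
/r/ — between /o/ and /u/, between two vowels — surfaces as [ɾ] (rule 4).
/u/ (between /r/ and /v/): before a voiced consonant, so rule 2 applies → [uː].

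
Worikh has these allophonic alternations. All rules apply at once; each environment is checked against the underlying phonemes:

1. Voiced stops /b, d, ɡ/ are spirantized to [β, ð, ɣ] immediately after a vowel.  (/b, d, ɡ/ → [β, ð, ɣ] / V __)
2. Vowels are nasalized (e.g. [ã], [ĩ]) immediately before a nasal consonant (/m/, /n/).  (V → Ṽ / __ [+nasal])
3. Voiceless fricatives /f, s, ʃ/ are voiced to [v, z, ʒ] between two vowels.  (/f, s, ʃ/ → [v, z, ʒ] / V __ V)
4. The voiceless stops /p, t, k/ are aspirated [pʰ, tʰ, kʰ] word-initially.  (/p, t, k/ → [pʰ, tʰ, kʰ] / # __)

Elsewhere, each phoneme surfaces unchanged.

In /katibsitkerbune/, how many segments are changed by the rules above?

Segments that undergo a rule: /k/ → [kʰ] (rule 4); /b/ → [β] (rule 1); /u/ → [ũ] (rule 2).
All other segments surface unchanged.

3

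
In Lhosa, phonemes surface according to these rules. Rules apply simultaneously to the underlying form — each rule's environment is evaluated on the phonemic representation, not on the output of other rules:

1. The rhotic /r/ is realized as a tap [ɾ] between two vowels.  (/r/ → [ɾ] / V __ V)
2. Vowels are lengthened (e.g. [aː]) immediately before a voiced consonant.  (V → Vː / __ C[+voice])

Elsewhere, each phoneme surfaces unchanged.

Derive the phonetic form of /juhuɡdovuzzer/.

[juhuːɡdoːvuːzzeːr]

/j/ (word-initial) is unaffected → [j].
/u/ — between /j/ and /h/; rule 2 does not apply here → [u].
/h/ (between /u/ and /u/): no rule targets it → [h].
/u/ — between /h/ and /ɡ/, before a voiced consonant — surfaces as [uː] (rule 2).
/ɡ/ — not in any rule's target class → [ɡ].
/d/ — not in any rule's target class → [d].
/o/ meets the environment for rule 2 (before a voiced consonant) → [oː].
/v/ (between /o/ and /u/) is unaffected → [v].
Rule 2 applies to /u/ (between /v/ and /z/: before a voiced consonant) → [uː].
/z/ — not in any rule's target class → [z].
/z/ stays [z].
/e/ (between /z/ and /r/) occurs before a voiced consonant → [eː] by rule 2.
/r/ — word-final; rule 1 does not apply here → [r].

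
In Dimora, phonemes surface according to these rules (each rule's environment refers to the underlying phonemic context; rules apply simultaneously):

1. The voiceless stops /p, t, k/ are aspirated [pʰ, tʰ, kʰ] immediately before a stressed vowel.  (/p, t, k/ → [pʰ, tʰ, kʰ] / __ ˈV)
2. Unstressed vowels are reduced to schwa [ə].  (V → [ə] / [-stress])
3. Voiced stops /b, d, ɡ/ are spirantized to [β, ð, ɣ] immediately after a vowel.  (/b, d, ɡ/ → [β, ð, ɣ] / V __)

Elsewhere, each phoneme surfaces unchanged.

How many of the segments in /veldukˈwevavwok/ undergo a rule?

Segments that undergo a rule: /e/ → [ə] (rule 2); /u/ → [ə] (rule 2); /a/ → [ə] (rule 2); /o/ → [ə] (rule 2).
All other segments surface unchanged.

4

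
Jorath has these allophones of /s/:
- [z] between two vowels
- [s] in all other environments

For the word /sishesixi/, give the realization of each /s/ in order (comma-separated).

Occurrence 1 (position 1): no conditioning environment matches → elsewhere allophone [s].
Occurrence 2 (position 3): no conditioning environment matches → elsewhere allophone [s].
Occurrence 3 (position 6): between two vowels → [z].

[s], [s], [z]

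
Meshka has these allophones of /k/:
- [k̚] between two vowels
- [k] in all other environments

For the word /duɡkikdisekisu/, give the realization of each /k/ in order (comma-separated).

Occurrence 1 (position 4): no conditioning environment matches → elsewhere allophone [k].
Occurrence 2 (position 6): no conditioning environment matches → elsewhere allophone [k].
Occurrence 3 (position 11): between two vowels → [k̚].

[k], [k], [k̚]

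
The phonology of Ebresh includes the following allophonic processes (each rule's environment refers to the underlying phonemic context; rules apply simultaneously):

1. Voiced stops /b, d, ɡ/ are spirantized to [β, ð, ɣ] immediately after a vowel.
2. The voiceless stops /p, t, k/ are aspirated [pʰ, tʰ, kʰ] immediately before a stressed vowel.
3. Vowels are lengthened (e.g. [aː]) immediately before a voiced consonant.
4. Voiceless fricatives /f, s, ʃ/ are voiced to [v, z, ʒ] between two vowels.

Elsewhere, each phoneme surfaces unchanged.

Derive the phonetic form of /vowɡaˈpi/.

/v/ stays [v].
Rule 3 applies to /o/ (between /v/ and /w/: before a voiced consonant) → [oː].
/w/ stays [w].
/ɡ/ (between /w/ and /a/): rule 1 targets it, but not immediately after a vowel → unchanged [ɡ].
/a/ — between /ɡ/ and /p/; rule 3 does not apply here → [a].
/p/ — between /a/ and /i/, immediately before a stressed vowel — surfaces as [pʰ] (rule 2).
/i/ — word-final; rule 3 does not apply here → [i].

[voːwɡaˈpʰi]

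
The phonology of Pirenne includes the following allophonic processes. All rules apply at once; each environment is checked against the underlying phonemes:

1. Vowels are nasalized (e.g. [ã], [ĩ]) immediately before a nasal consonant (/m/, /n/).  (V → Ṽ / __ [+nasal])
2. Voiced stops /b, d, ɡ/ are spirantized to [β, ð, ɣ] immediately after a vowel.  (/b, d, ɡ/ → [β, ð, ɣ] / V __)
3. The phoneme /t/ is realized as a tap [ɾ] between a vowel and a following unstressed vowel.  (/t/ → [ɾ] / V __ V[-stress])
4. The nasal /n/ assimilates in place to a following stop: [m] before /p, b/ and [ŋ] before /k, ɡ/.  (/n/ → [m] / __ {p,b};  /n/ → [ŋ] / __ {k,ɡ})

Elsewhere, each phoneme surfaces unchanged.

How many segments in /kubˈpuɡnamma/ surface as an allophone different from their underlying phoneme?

Segments that undergo a rule: /b/ → [β] (rule 2); /ɡ/ → [ɣ] (rule 2); /a/ → [ã] (rule 1).
All other segments surface unchanged.

3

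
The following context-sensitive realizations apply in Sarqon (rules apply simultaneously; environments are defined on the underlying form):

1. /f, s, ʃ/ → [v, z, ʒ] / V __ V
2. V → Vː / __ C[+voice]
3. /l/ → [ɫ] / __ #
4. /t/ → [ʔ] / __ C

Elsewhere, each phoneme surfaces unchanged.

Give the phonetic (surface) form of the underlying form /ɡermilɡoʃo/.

/e/ — between /ɡ/ and /r/, before a voiced consonant — surfaces as [eː] (rule 2).
/i/ meets the environment for rule 2 (before a voiced consonant) → [iː].
/l/ (between /i/ and /ɡ/) fails the environment for rule 3, so it stays [l].
/o/ (between /ɡ/ and /ʃ/): rule 2 targets it, but not before a voiced consonant → unchanged [o].
/ʃ/ (between /o/ and /o/) occurs between two vowels → [ʒ] by rule 1.
/o/ (word-final) is in the target of rule 2 but the environment (before a voiced consonant) is not met → [o].

[ɡeːrmiːlɡoʒo]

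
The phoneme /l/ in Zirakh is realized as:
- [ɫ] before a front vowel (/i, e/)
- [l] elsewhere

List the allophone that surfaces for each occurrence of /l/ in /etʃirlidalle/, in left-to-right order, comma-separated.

Occurrence 1 (position 6): before a front vowel (/i, e/) → [ɫ].
Occurrence 2 (position 10): no conditioning environment matches → elsewhere allophone [l].
Occurrence 3 (position 11): before a front vowel (/i, e/) → [ɫ].

[ɫ], [l], [ɫ]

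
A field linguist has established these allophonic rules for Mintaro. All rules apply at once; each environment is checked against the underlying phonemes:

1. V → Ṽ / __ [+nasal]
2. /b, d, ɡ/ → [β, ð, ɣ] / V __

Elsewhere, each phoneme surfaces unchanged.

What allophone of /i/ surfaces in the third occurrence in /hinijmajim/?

[ĩ]

/i/ meets the environment for rule 1 (before a nasal consonant) → [ĩ].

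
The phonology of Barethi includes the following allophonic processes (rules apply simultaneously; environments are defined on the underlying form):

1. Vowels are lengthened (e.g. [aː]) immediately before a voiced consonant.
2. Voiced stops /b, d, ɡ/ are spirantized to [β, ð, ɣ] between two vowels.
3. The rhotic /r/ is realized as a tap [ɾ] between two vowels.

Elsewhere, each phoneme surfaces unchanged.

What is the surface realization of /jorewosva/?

[joːɾeːwosva]

/j/ (word-initial) is unaffected → [j].
Rule 1 applies to /o/ (between /j/ and /r/: before a voiced consonant) → [oː].
/r/ (between /o/ and /e/) occurs between two vowels → [ɾ] by rule 3.
/e/ — between /r/ and /w/, before a voiced consonant — surfaces as [eː] (rule 1).
/w/ (between /e/ and /o/): no rule targets it → [w].
/o/ (between /w/ and /s/) fails the environment for rule 1, so it stays [o].
/s/ — not in any rule's target class → [s].
/v/ — not in any rule's target class → [v].
/a/ — word-final; rule 1 does not apply here → [a].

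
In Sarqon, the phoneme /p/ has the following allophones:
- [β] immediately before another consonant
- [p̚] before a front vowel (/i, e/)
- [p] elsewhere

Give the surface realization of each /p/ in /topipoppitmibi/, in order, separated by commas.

Occurrence 1 (position 3): before a front vowel (/i, e/) → [p̚].
Occurrence 2 (position 5): no conditioning environment matches → elsewhere allophone [p].
Occurrence 3 (position 7): immediately before another consonant → [β].
Occurrence 4 (position 8): before a front vowel (/i, e/) → [p̚].

[p̚], [p], [β], [p̚]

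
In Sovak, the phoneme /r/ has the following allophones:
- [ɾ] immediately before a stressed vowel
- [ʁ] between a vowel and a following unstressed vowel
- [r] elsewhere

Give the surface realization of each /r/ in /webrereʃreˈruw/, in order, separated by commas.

Occurrence 1 (position 4): no conditioning environment matches → elsewhere allophone [r].
Occurrence 2 (position 6): between a vowel and a following unstressed vowel → [ʁ].
Occurrence 3 (position 9): no conditioning environment matches → elsewhere allophone [r].
Occurrence 4 (position 11): immediately before a stressed vowel → [ɾ].

[r], [ʁ], [r], [ɾ]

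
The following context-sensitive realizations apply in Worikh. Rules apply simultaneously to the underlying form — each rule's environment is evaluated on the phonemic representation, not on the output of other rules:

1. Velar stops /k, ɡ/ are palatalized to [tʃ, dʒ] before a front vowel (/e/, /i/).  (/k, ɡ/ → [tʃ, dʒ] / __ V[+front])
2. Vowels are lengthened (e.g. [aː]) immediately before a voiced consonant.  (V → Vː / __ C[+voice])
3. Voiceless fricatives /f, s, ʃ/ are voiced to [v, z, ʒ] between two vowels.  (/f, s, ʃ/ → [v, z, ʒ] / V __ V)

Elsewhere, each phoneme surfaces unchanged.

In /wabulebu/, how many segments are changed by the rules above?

3

Segments that undergo a rule: /a/ → [aː] (rule 2); /u/ → [uː] (rule 2); /e/ → [eː] (rule 2).
All other segments surface unchanged.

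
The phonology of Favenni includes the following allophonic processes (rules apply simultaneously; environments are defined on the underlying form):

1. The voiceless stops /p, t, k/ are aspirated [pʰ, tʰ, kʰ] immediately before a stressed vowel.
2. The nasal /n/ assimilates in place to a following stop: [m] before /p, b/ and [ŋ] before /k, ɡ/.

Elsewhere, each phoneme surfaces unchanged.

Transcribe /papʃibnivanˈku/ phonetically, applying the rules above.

[papʃibnivaŋˈkʰu]

/p/ (word-initial) fails the environment for rule 1, so it stays [p].
/a/ (between /p/ and /p/) is unaffected → [a].
/p/ (between /a/ and /ʃ/) is in the target of rule 1 but the environment (immediately before a stressed vowel) is not met → [p].
/ʃ/ (between /p/ and /i/) is unaffected → [ʃ].
/i/ stays [i].
/b/ — not in any rule's target class → [b].
/n/ (between /b/ and /i/) fails the environment for rule 2, so it stays [n].
/i/ (between /n/ and /v/) is unaffected → [i].
/v/ (between /i/ and /a/): no rule targets it → [v].
/a/ (between /v/ and /n/): no rule targets it → [a].
/n/ (between /a/ and /k/) occurs before a labial or velar stop → [ŋ] by rule 2.
Rule 1 applies to /k/ (between /n/ and /u/: immediately before a stressed vowel) → [kʰ].
/u/ — not in any rule's target class → [u].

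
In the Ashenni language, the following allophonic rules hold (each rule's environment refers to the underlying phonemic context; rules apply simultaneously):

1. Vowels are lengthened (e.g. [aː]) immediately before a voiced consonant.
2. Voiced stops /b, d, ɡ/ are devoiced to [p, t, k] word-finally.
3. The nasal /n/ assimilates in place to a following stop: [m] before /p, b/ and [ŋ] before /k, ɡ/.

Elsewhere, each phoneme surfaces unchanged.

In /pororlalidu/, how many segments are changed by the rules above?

4

Segments that undergo a rule: /o/ → [oː] (rule 1); /o/ → [oː] (rule 1); /a/ → [aː] (rule 1); /i/ → [iː] (rule 1).
All other segments surface unchanged.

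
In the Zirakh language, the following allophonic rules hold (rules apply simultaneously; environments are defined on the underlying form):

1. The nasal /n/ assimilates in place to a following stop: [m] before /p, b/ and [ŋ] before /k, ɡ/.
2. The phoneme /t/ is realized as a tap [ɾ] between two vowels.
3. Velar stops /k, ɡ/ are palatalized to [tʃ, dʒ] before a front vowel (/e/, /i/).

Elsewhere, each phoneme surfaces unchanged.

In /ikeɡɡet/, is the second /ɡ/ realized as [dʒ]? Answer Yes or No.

/ɡ/ — between /ɡ/ and /e/, before a front vowel — surfaces as [dʒ] (rule 3).
The actual realization is [dʒ], which matches [dʒ].

Yes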